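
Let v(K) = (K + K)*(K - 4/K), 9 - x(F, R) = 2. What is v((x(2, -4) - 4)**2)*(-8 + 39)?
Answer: 4774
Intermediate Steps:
x(F, R) = 7 (x(F, R) = 9 - 1*2 = 9 - 2 = 7)
v(K) = 2*K*(K - 4/K) (v(K) = (2*K)*(K - 4/K) = 2*K*(K - 4/K))
v((x(2, -4) - 4)**2)*(-8 + 39) = (-8 + 2*((7 - 4)**2)**2)*(-8 + 39) = (-8 + 2*(3**2)**2)*31 = (-8 + 2*9**2)*31 = (-8 + 2*81)*31 = (-8 + 162)*31 = 154*31 = 4774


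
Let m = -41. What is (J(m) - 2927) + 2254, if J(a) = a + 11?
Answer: -703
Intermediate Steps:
J(a) = 11 + a
(J(m) - 2927) + 2254 = ((11 - 41) - 2927) + 2254 = (-30 - 2927) + 2254 = -2957 + 2254 = -703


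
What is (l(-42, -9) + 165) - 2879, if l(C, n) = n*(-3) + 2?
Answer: -2685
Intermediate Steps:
l(C, n) = 2 - 3*n (l(C, n) = -3*n + 2 = 2 - 3*n)
(l(-42, -9) + 165) - 2879 = ((2 - 3*(-9)) + 165) - 2879 = ((2 + 27) + 165) - 2879 = (29 + 165) - 2879 = 194 - 2879 = -2685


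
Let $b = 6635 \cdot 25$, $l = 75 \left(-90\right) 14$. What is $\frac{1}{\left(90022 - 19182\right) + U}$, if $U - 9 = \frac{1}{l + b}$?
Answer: $\frac{71375}{5056847376} \approx 1.4115 \cdot 10^{-5}$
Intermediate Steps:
$l = -94500$ ($l = \left(-6750\right) 14 = -94500$)
$b = 165875$
$U = \frac{642376}{71375}$ ($U = 9 + \frac{1}{-94500 + 165875} = 9 + \frac{1}{71375} = \frac{642376}{71375} \approx 9.0$)
$\frac{1}{\left(90022 - 19182\right) + U} = \frac{1}{\left(90022 - 19182\right) + \frac{642376}{71375}} = \frac{1}{70840 + \frac{642376}{71375}} = \frac{1}{\frac{5056847376}{71375}} = \frac{71375}{5056847376}$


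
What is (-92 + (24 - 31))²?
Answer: 9801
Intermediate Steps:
(-92 + (24 - 31))² = (-92 - 7)² = (-99)² = 9801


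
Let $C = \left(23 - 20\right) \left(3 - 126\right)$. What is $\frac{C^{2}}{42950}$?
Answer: $\frac{136161}{42950} \approx 3.1702$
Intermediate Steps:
$C = -369$ ($C = 3 \left(-123\right) = -369$)
$\frac{C^{2}}{42950} = \frac{\left(-369\right)^{2}}{42950} = 136161 \cdot \frac{1}{42950} = \frac{136161}{42950}$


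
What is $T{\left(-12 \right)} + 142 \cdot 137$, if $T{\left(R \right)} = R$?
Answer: $19442$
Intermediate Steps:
$T{\left(-12 \right)} + 142 \cdot 137 = -12 + 142 \cdot 137 = -12 + 19454 = 19442$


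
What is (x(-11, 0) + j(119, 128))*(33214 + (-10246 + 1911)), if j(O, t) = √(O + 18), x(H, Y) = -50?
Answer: -1243950 + 24879*√137 ≈ -9.5275e+5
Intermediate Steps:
j(O, t) = √(18 + O)
(x(-11, 0) + j(119, 128))*(33214 + (-10246 + 1911)) = (-50 + √(18 + 119))*(33214 + (-10246 + 1911)) = (-50 + √137)*(33214 - 8335) = (-50 + √137)*24879 = -1243950 + 24879*√137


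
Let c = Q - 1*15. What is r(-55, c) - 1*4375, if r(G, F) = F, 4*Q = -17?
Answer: -17577/4 ≈ -4394.3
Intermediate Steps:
Q = -17/4 (Q = (¼)*(-17) = -17/4 ≈ -4.2500)
c = -77/4 (c = -17/4 - 1*15 = -17/4 - 15 = -77/4 ≈ -19.250)
r(-55, c) - 1*4375 = -77/4 - 1*4375 = -77/4 - 4375 = -17577/4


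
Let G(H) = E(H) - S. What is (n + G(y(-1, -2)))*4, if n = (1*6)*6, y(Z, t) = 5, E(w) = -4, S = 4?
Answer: 112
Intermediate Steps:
G(H) = -8 (G(H) = -4 - 1*4 = -4 - 4 = -8)
n = 36 (n = 6*6 = 36)
(n + G(y(-1, -2)))*4 = (36 - 8)*4 = 28*4 = 112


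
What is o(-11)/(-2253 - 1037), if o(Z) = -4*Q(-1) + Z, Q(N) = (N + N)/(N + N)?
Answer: 3/658 ≈ 0.0045593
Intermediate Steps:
Q(N) = 1 (Q(N) = (2*N)/((2*N)) = (2*N)*(1/(2*N)) = 1)
o(Z) = -4 + Z (o(Z) = -4*1 + Z = -4 + Z)
o(-11)/(-2253 - 1037) = (-4 - 11)/(-2253 - 1037) = -15/(-3290) = -15*(-1/3290) = 3/658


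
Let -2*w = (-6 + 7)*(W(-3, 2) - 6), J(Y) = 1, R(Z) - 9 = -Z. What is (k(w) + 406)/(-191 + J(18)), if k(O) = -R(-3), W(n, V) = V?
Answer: -197/95 ≈ -2.0737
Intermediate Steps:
R(Z) = 9 - Z
w = 2 (w = -(-6 + 7)*(2 - 6)/2 = -(-4)/2 = -1/2*(-4) = 2)
k(O) = -12 (k(O) = -(9 - 1*(-3)) = -(9 + 3) = -1*12 = -12)
(k(w) + 406)/(-191 + J(18)) = (-12 + 406)/(-191 + 1) = 394/(-190) = 394*(-1/190) = -197/95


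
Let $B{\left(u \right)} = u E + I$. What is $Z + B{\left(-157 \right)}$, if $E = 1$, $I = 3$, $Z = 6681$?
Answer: $6527$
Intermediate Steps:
$B{\left(u \right)} = 3 + u$ ($B{\left(u \right)} = u 1 + 3 = u + 3 = 3 + u$)
$Z + B{\left(-157 \right)} = 6681 + \left(3 - 157\right) = 6681 - 154 = 6527$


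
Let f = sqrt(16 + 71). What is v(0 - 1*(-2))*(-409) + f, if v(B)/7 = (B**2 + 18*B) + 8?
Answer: -137424 + sqrt(87) ≈ -1.3741e+5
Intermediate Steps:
f = sqrt(87) ≈ 9.3274
v(B) = 56 + 7*B**2 + 126*B (v(B) = 7*((B**2 + 18*B) + 8) = 7*(8 + B**2 + 18*B) = 56 + 7*B**2 + 126*B)
v(0 - 1*(-2))*(-409) + f = (56 + 7*(0 - 1*(-2))**2 + 126*(0 - 1*(-2)))*(-409) + sqrt(87) = (56 + 7*(0 + 2)**2 + 126*(0 + 2))*(-409) + sqrt(87) = (56 + 7*2**2 + 126*2)*(-409) + sqrt(87) = (56 + 7*4 + 252)*(-409) + sqrt(87) = (56 + 28 + 252)*(-409) + sqrt(87) = 336*(-409) + sqrt(87) = -137424 + sqrt(87)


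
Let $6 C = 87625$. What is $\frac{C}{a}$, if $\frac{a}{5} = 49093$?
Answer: $\frac{17525}{294558} \approx 0.059496$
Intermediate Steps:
$a = 245465$ ($a = 5 \cdot 49093 = 245465$)
$C = \frac{87625}{6}$ ($C = \frac{1}{6} \cdot 87625 = \frac{87625}{6} \approx 14604.0$)
$\frac{C}{a} = \frac{87625}{6 \cdot 245465} = \frac{87625}{6} \cdot \frac{1}{245465} = \frac{17525}{294558}$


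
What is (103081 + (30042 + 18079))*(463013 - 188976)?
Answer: 41434942474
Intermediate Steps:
(103081 + (30042 + 18079))*(463013 - 188976) = (103081 + 48121)*274037 = 151202*274037 = 41434942474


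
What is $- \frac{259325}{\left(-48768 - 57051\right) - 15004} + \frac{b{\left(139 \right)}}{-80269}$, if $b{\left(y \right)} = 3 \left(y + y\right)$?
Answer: $\frac{20714992043}{9698341387} \approx 2.1359$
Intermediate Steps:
$b{\left(y \right)} = 6 y$ ($b{\left(y \right)} = 3 \cdot 2 y = 6 y$)
$- \frac{259325}{\left(-48768 - 57051\right) - 15004} + \frac{b{\left(139 \right)}}{-80269} = - \frac{259325}{\left(-48768 - 57051\right) - 15004} + \frac{6 \cdot 139}{-80269} = - \frac{259325}{-105819 - 15004} + 834 \left(- \frac{1}{80269}\right) = - \frac{259325}{-120823} - \frac{834}{80269} = \left(-259325\right) \left(- \frac{1}{120823}\right) - \frac{834}{80269} = \frac{259325}{120823} - \frac{834}{80269} = \frac{20714992043}{9698341387}$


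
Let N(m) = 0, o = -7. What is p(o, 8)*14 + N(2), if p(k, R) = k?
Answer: -98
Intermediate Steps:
p(o, 8)*14 + N(2) = -7*14 + 0 = -98 + 0 = -98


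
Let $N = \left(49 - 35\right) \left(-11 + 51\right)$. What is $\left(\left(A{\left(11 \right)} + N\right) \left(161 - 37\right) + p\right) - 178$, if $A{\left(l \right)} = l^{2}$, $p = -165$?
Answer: $84101$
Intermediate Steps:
$N = 560$ ($N = 14 \cdot 40 = 560$)
$\left(\left(A{\left(11 \right)} + N\right) \left(161 - 37\right) + p\right) - 178 = \left(\left(11^{2} + 560\right) \left(161 - 37\right) - 165\right) - 178 = \left(\left(121 + 560\right) 124 - 165\right) - 178 = \left(681 \cdot 124 - 165\right) - 178 = \left(84444 - 165\right) - 178 = 84279 - 178 = 84101$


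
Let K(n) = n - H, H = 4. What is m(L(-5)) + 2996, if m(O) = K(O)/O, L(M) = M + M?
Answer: 14987/5 ≈ 2997.4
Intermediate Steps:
K(n) = -4 + n (K(n) = n - 1*4 = n - 4 = -4 + n)
L(M) = 2*M
m(O) = (-4 + O)/O
m(L(-5)) + 2996 = (-4 + 2*(-5))/((2*(-5))) + 2996 = (-4 - 10)/(-10) + 2996 = -1/10*(-14) + 2996 = 7/5 + 2996 = 14987/5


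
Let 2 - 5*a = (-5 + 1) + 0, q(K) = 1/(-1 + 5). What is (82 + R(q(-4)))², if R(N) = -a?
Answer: 163216/25 ≈ 6528.6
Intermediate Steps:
q(K) = ¼ (q(K) = 1/4 = ¼)
a = 6/5 (a = ⅖ - ((-5 + 1) + 0)/5 = ⅖ - (-4 + 0)/5 = ⅖ - ⅕*(-4) = ⅖ + ⅘ = 6/5 ≈ 1.2000)
R(N) = -6/5 (R(N) = -1*6/5 = -6/5)
(82 + R(q(-4)))² = (82 - 6/5)² = (404/5)² = 163216/25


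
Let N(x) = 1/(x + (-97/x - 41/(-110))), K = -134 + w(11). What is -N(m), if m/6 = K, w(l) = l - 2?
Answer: 4125/3091679 ≈ 0.0013342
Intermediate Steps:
w(l) = -2 + l
K = -125 (K = -134 + (-2 + 11) = -134 + 9 = -125)
m = -750 (m = 6*(-125) = -750)
N(x) = 1/(41/110 + x - 97/x) (N(x) = 1/(x + (-97/x - 41*(-1/110))) = 1/(x + (-97/x + 41/110)) = 1/(x + (41/110 - 97/x)) = 1/(41/110 + x - 97/x))
-N(m) = -110*(-750)/(-10670 + 41*(-750) + 110*(-750)²) = -110*(-750)/(-10670 - 30750 + 110*562500) = -110*(-750)/(-10670 - 30750 + 61875000) = -110*(-750)/61833580 = -1*(-4125/3091679) = 4125/3091679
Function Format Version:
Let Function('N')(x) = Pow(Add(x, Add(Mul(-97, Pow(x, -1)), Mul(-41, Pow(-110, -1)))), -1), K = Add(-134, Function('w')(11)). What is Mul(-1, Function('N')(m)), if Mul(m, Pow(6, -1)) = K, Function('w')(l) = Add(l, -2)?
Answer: Rational(4125, 3091679) ≈ 0.0013342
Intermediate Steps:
Function('w')(l) = Add(-2, l)
K = -125 (K = Add(-134, Add(-2, 11)) = Add(-134, 9) = -125)
m = -750 (m = Mul(6, -125) = -750)
Function('N')(x) = Pow(Add(Rational(41, 110), x, Mul(-97, Pow(x, -1))), -1) (Function('N')(x) = Pow(Add(x, Add(Mul(-97, Pow(x, -1)), Mul(-41, Rational(-1, 110)))), -1) = Pow(Add(x, Add(Mul(-97, Pow(x, -1)), Rational(41, 110))), -1) = Pow(Add(x, Add(Rational(41, 110), Mul(-97, Pow(x, -1)))), -1) = Pow(Add(Rational(41, 110), x, Mul(-97, Pow(x, -1))), -1))
Mul(-1, Function('N')(m)) = Mul(-1, Mul(110, -750, Pow(Add(-10670, Mul(41, -750), Mul(110, Pow(-750, 2))), -1))) = Mul(-1, Mul(110, -750, Pow(Add(-10670, -30750, Mul(110, 562500)), -1))) = Mul(-1, Mul(110, -750, Pow(Add(-10670, -30750, 61875000), -1))) = Mul(-1, Mul(110, -750, Pow(61833580, -1))) = Mul(-1, Mul(110, -750, Rational(1, 61833580))) = Mul(-1, Rational(-4125, 3091679)) = Rational(4125, 3091679)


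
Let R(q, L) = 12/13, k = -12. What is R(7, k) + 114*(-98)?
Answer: -145224/13 ≈ -11171.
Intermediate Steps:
R(q, L) = 12/13 (R(q, L) = 12*(1/13) = 12/13)
R(7, k) + 114*(-98) = 12/13 + 114*(-98) = 12/13 - 11172 = -145224/13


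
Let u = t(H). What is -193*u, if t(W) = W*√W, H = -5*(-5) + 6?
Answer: -5983*√31 ≈ -33312.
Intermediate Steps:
H = 31 (H = 25 + 6 = 31)
t(W) = W^(3/2)
u = 31*√31 (u = 31^(3/2) = 31*√31 ≈ 172.60)
-193*u = -5983*√31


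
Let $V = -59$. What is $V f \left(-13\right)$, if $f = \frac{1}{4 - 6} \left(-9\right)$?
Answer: $\frac{6903}{2} \approx 3451.5$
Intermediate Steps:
$f = \frac{9}{2}$ ($f = \frac{1}{-2} \left(-9\right) = \left(- \frac{1}{2}\right) \left(-9\right) = \frac{9}{2} \approx 4.5$)
$V f \left(-13\right) = \left(-59\right) \frac{9}{2} \left(-13\right) = \left(- \frac{531}{2}\right) \left(-13\right) = \frac{6903}{2}$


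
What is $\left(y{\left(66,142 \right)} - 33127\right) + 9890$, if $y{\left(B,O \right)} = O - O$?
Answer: $-23237$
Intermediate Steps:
$y{\left(B,O \right)} = 0$
$\left(y{\left(66,142 \right)} - 33127\right) + 9890 = \left(0 - 33127\right) + 9890 = -33127 + 9890 = -23237$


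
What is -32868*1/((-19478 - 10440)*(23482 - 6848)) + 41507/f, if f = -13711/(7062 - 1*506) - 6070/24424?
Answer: -25840229405567245603/1456702847093536 ≈ -17739.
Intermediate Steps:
f = -11708512/5003867 (f = -13711/(7062 - 506) - 6070*1/24424 = -13711/6556 - 3035/12212 = -11708512/5003867 ≈ -2.3399)
-32868*1/((-19478 - 10440)*(23482 - 6848)) + 41507/f = -32868*1/((-19478 - 10440)*(23482 - 6848)) + 41507/(-11708512/5003867) = -32868/((-29918*16634)) + 41507*(-5003867/11708512) = -32868/(-497656012) - 207695507569/11708512 = -32868*(-1/497656012) - 207695507569/11708512 = 8217/124414003 - 207695507569/11708512 = -25840229405567245603/1456702847093536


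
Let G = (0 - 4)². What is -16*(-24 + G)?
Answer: 128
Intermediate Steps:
G = 16 (G = (-4)² = 16)
-16*(-24 + G) = -16*(-24 + 16) = -16*(-8) = 128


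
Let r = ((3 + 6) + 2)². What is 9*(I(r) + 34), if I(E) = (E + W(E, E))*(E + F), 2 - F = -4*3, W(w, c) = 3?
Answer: 150966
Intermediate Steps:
F = 14 (F = 2 - (-4)*3 = 2 - 1*(-12) = 2 + 12 = 14)
r = 121 (r = (9 + 2)² = 11² = 121)
I(E) = (3 + E)*(14 + E) (I(E) = (E + 3)*(E + 14) = (3 + E)*(14 + E))
9*(I(r) + 34) = 9*((42 + 121² + 17*121) + 34) = 9*((42 + 14641 + 2057) + 34) = 9*(16740 + 34) = 9*16774 = 150966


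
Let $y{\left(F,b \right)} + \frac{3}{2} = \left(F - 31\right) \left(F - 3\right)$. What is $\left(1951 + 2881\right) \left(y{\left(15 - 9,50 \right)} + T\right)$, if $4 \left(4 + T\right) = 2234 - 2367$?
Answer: $-549640$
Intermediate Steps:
$y{\left(F,b \right)} = - \frac{3}{2} + \left(-31 + F\right) \left(-3 + F\right)$ ($y{\left(F,b \right)} = - \frac{3}{2} + \left(F - 31\right) \left(F - 3\right) = - \frac{3}{2} + \left(-31 + F\right) \left(-3 + F\right)$)
$T = - \frac{149}{4}$ ($T = -4 + \frac{2234 - 2367}{4} = -4 + \frac{1}{4} \left(-133\right) = -4 - \frac{133}{4} = - \frac{149}{4} \approx -37.25$)
$\left(1951 + 2881\right) \left(y{\left(15 - 9,50 \right)} + T\right) = \left(1951 + 2881\right) \left(\left(\frac{183}{2} + \left(15 - 9\right)^{2} - 34 \left(15 - 9\right)\right) - \frac{149}{4}\right) = 4832 \left(\left(\frac{183}{2} + \left(15 - 9\right)^{2} - 34 \left(15 - 9\right)\right) - \frac{149}{4}\right) = 4832 \left(\left(\frac{183}{2} + 6^{2} - 204\right) - \frac{149}{4}\right) = 4832 \left(\left(\frac{183}{2} + 36 - 204\right) - \frac{149}{4}\right) = 4832 \left(- \frac{153}{2} - \frac{149}{4}\right) = 4832 \left(- \frac{455}{4}\right) = -549640$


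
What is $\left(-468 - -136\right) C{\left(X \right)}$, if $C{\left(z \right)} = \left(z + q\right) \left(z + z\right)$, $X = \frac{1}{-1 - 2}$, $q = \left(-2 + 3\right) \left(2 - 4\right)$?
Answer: $- \frac{4648}{9} \approx -516.44$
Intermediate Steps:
$q = -2$ ($q = 1 \left(-2\right) = -2$)
$X = - \frac{1}{3}$ ($X = \frac{1}{-3} = - \frac{1}{3} \approx -0.33333$)
$C{\left(z \right)} = 2 z \left(-2 + z\right)$ ($C{\left(z \right)} = \left(z - 2\right) \left(z + z\right) = \left(-2 + z\right) 2 z = 2 z \left(-2 + z\right)$)
$\left(-468 - -136\right) C{\left(X \right)} = \left(-468 - -136\right) 2 \left(- \frac{1}{3}\right) \left(-2 - \frac{1}{3}\right) = \left(-468 + 136\right) 2 \left(- \frac{1}{3}\right) \left(- \frac{7}{3}\right) = \left(-332\right) \frac{14}{9} = - \frac{4648}{9}$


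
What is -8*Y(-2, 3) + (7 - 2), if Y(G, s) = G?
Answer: 21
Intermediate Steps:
-8*Y(-2, 3) + (7 - 2) = -8*(-2) + (7 - 2) = 16 + 5 = 21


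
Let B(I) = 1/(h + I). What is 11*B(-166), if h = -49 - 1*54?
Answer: -11/269 ≈ -0.040892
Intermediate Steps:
h = -103 (h = -49 - 54 = -103)
B(I) = 1/(-103 + I)
11*B(-166) = 11/(-103 - 166) = 11/(-269) = 11*(-1/269) = -11/269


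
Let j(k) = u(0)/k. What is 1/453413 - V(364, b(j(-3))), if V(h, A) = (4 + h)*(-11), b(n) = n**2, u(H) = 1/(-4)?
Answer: 1835415825/453413 ≈ 4048.0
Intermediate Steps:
u(H) = -1/4
j(k) = -1/(4*k)
V(h, A) = -44 - 11*h
1/453413 - V(364, b(j(-3))) = 1/453413 - (-44 - 11*364) = 1/453413 - (-44 - 4004) = 1/453413 - 1*(-4048) = 1/453413 + 4048 = 1835415825/453413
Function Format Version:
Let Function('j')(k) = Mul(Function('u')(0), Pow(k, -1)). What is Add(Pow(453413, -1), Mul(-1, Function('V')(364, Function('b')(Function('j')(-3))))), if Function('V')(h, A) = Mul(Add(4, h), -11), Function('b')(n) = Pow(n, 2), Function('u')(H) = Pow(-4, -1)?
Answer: Rational(1835415825, 453413) ≈ 4048.0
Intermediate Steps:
Function('u')(H) = Rational(-1, 4)
Function('j')(k) = Mul(Rational(-1, 4), Pow(k, -1))
Function('V')(h, A) = Add(-44, Mul(-11, h))
Add(Pow(453413, -1), Mul(-1, Function('V')(364, Function('b')(Function('j')(-3))))) = Add(Pow(453413, -1), Mul(-1, Add(-44, Mul(-11, 364)))) = Add(Rational(1, 453413), Mul(-1, Add(-44, -4004))) = Add(Rational(1, 453413), Mul(-1, -4048)) = Add(Rational(1, 453413), 4048) = Rational(1835415825, 453413)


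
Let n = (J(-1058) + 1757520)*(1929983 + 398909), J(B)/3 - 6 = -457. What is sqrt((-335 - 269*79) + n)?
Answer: sqrt(4089923255378) ≈ 2.0224e+6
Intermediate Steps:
J(B) = -1353 (J(B) = 18 + 3*(-457) = 18 - 1371 = -1353)
n = 4089923276964 (n = (-1353 + 1757520)*(1929983 + 398909) = 1756167*2328892 = 4089923276964)
sqrt((-335 - 269*79) + n) = sqrt((-335 - 269*79) + 4089923276964) = sqrt((-335 - 21251) + 4089923276964) = sqrt(-21586 + 4089923276964) = sqrt(4089923255378)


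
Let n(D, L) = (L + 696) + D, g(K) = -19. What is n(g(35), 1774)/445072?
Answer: 2451/445072 ≈ 0.0055070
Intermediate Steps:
n(D, L) = 696 + D + L (n(D, L) = (696 + L) + D = 696 + D + L)
n(g(35), 1774)/445072 = (696 - 19 + 1774)/445072 = 2451*(1/445072) = 2451/445072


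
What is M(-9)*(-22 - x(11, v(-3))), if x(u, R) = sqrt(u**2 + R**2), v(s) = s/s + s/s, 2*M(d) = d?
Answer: 99 + 45*sqrt(5)/2 ≈ 149.31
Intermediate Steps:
M(d) = d/2
v(s) = 2 (v(s) = 1 + 1 = 2)
x(u, R) = sqrt(R**2 + u**2)
M(-9)*(-22 - x(11, v(-3))) = ((1/2)*(-9))*(-22 - sqrt(2**2 + 11**2)) = -9*(-22 - sqrt(4 + 121))/2 = -9*(-22 - sqrt(125))/2 = -9*(-22 - 5*sqrt(5))/2 = 99 + 45*sqrt(5)/2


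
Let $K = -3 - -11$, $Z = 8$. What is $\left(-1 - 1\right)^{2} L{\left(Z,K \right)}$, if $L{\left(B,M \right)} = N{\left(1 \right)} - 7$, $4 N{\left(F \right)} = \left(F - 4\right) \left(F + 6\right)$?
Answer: $-49$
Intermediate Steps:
$K = 8$ ($K = -3 + 11 = 8$)
$N{\left(F \right)} = \frac{\left(-4 + F\right) \left(6 + F\right)}{4}$ ($N{\left(F \right)} = \frac{\left(F - 4\right) \left(F + 6\right)}{4} = \frac{\left(-4 + F\right) \left(6 + F\right)}{4}$)
$L{\left(B,M \right)} = - \frac{49}{4}$ ($L{\left(B,M \right)} = \left(-6 + \frac{1}{2} \cdot 1 + \frac{1^{2}}{4}\right) - 7 = \left(-6 + \frac{1}{2} + \frac{1}{4} \cdot 1\right) - 7 = \left(-6 + \frac{1}{2} + \frac{1}{4}\right) - 7 = - \frac{21}{4} - 7 = - \frac{49}{4}$)
$\left(-1 - 1\right)^{2} L{\left(Z,K \right)} = \left(-1 - 1\right)^{2} \left(- \frac{49}{4}\right) = \left(-2\right)^{2} \left(- \frac{49}{4}\right) = 4 \left(- \frac{49}{4}\right) = -49$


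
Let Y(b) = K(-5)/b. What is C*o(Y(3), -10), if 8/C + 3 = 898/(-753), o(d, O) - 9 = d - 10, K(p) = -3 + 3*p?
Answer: 6024/451 ≈ 13.357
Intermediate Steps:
Y(b) = -18/b (Y(b) = (-3 + 3*(-5))/b = (-3 - 15)/b = -18/b)
o(d, O) = -1 + d (o(d, O) = 9 + (d - 10) = 9 + (-10 + d) = -1 + d)
C = -6024/3157 (C = 8/(-3 + 898/(-753)) = 8/(-3 + 898*(-1/753)) = 8/(-3 - 898/753) = 8/(-3157/753) = 8*(-753/3157) = -6024/3157 ≈ -1.9081)
C*o(Y(3), -10) = -6024*(-1 - 18/3)/3157 = -6024*(-1 - 18*1/3)/3157 = -6024*(-1 - 6)/3157 = -6024/3157*(-7) = 6024/451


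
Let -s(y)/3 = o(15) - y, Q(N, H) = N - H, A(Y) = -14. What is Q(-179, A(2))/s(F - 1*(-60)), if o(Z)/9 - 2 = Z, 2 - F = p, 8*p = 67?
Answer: 88/159 ≈ 0.55346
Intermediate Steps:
p = 67/8 (p = (⅛)*67 = 67/8 ≈ 8.3750)
F = -51/8 (F = 2 - 1*67/8 = 2 - 67/8 = -51/8 ≈ -6.3750)
o(Z) = 18 + 9*Z
s(y) = -459 + 3*y (s(y) = -3*((18 + 9*15) - y) = -3*((18 + 135) - y) = -3*(153 - y) = -459 + 3*y)
Q(-179, A(2))/s(F - 1*(-60)) = (-179 - 1*(-14))/(-459 + 3*(-51/8 - 1*(-60))) = (-179 + 14)/(-459 + 3*(-51/8 + 60)) = -165/(-459 + 3*(429/8)) = -165/(-459 + 1287/8) = -165/(-2385/8) = -165*(-8/2385) = 88/159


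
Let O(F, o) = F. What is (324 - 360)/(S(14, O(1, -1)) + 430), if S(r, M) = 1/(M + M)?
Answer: -24/287 ≈ -0.083624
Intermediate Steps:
S(r, M) = 1/(2*M)
(324 - 360)/(S(14, O(1, -1)) + 430) = (324 - 360)/((½)/1 + 430) = -36/((½)*1 + 430) = -36/(½ + 430) = -36/861/2 = -36*2/861 = -24/287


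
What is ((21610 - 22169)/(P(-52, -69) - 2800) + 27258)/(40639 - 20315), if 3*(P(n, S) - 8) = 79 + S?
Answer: 228042105/170030584 ≈ 1.3412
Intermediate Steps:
P(n, S) = 103/3 + S/3 (P(n, S) = 8 + (79 + S)/3 = 8 + (79/3 + S/3) = 103/3 + S/3)
((21610 - 22169)/(P(-52, -69) - 2800) + 27258)/(40639 - 20315) = ((21610 - 22169)/((103/3 + (1/3)*(-69)) - 2800) + 27258)/(40639 - 20315) = (-559/((103/3 - 23) - 2800) + 27258)/20324 = (-559/(34/3 - 2800) + 27258)*(1/20324) = (-559/(-8366/3) + 27258)*(1/20324) = (-559*(-3/8366) + 27258)*(1/20324) = (1677/8366 + 27258)*(1/20324) = (228042105/8366)*(1/20324) = 228042105/170030584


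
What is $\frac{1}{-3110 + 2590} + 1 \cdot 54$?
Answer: $\frac{28079}{520} \approx 53.998$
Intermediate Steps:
$\frac{1}{-3110 + 2590} + 1 \cdot 54 = \frac{1}{-520} + 54 = - \frac{1}{520} + 54 = \frac{28079}{520}$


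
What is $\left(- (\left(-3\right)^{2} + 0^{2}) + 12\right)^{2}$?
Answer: $9$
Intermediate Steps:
$\left(- (\left(-3\right)^{2} + 0^{2}) + 12\right)^{2} = \left(- (9 + 0) + 12\right)^{2} = \left(\left(-1\right) 9 + 12\right)^{2} = \left(-9 + 12\right)^{2} = 3^{2} = 9$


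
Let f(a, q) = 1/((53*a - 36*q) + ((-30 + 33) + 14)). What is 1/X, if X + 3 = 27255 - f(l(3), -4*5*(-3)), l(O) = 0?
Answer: 2143/58401037 ≈ 3.6695e-5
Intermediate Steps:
f(a, q) = 1/(17 - 36*q + 53*a) (f(a, q) = 1/((-36*q + 53*a) + (3 + 14)) = 1/((-36*q + 53*a) + 17) = 1/(17 - 36*q + 53*a))
X = 58401037/2143 (X = -3 + (27255 - 1/(17 - 36*(-4*5)*(-3) + 53*0)) = -3 + (27255 - 1/(17 - (-720)*(-3) + 0)) = -3 + (27255 - 1/(17 - 36*60 + 0)) = -3 + (27255 - 1/(17 - 2160 + 0)) = -3 + (27255 - 1/(-2143)) = -3 + (27255 - 1*(-1/2143)) = -3 + (27255 + 1/2143) = -3 + 58407466/2143 = 58401037/2143 ≈ 27252.)
1/X = 1/(58401037/2143) = 2143/58401037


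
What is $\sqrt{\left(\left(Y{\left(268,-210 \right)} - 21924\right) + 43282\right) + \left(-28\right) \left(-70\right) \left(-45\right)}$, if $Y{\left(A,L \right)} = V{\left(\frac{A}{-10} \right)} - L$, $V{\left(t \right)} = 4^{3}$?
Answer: $2 i \sqrt{16642} \approx 258.01 i$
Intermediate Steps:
$V{\left(t \right)} = 64$
$Y{\left(A,L \right)} = 64 - L$
$\sqrt{\left(\left(Y{\left(268,-210 \right)} - 21924\right) + 43282\right) + \left(-28\right) \left(-70\right) \left(-45\right)} = \sqrt{\left(\left(\left(64 - -210\right) - 21924\right) + 43282\right) + \left(-28\right) \left(-70\right) \left(-45\right)} = \sqrt{\left(\left(\left(64 + 210\right) + \left(-61905 + 39981\right)\right) + 43282\right) + 1960 \left(-45\right)} = \sqrt{\left(\left(274 - 21924\right) + 43282\right) - 88200} = \sqrt{\left(-21650 + 43282\right) - 88200} = \sqrt{21632 - 88200} = \sqrt{-66568} = 2 i \sqrt{16642}$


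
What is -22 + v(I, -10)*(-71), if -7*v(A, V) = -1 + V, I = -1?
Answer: -935/7 ≈ -133.57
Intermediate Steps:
v(A, V) = ⅐ - V/7 (v(A, V) = -(-1 + V)/7 = ⅐ - V/7)
-22 + v(I, -10)*(-71) = -22 + (⅐ - ⅐*(-10))*(-71) = -22 + (⅐ + 10/7)*(-71) = -22 + (11/7)*(-71) = -22 - 781/7 = -935/7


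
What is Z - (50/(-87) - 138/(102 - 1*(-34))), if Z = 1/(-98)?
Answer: 457789/289884 ≈ 1.5792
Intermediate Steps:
Z = -1/98 ≈ -0.010204
Z - (50/(-87) - 138/(102 - 1*(-34))) = -1/98 - (50/(-87) - 138/(102 - 1*(-34))) = -1/98 - (50*(-1/87) - 138/(102 + 34)) = -1/98 - (-50/87 - 138/136) = -1/98 - (-50/87 - 138*1/136) = -1/98 - (-50/87 - 69/68) = -1/98 - 1*(-9403/5916) = -1/98 + 9403/5916 = 457789/289884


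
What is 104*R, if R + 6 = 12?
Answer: 624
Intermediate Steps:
R = 6 (R = -6 + 12 = 6)
104*R = 104*6 = 624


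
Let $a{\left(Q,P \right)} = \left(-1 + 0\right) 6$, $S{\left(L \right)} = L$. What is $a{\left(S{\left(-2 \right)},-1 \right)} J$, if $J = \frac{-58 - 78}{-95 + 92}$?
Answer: $-272$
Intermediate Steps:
$a{\left(Q,P \right)} = -6$ ($a{\left(Q,P \right)} = \left(-1\right) 6 = -6$)
$J = \frac{136}{3}$ ($J = - \frac{136}{-3} = \left(-136\right) \left(- \frac{1}{3}\right) = \frac{136}{3} \approx 45.333$)
$a{\left(S{\left(-2 \right)},-1 \right)} J = \left(-6\right) \frac{136}{3} = -272$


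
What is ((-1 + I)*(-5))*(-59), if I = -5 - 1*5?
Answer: -3245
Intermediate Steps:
I = -10 (I = -5 - 5 = -10)
((-1 + I)*(-5))*(-59) = ((-1 - 10)*(-5))*(-59) = -11*(-5)*(-59) = 55*(-59) = -3245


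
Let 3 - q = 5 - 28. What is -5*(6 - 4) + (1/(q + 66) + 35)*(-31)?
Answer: -100771/92 ≈ -1095.3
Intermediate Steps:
q = 26 (q = 3 - (5 - 28) = 3 - 1*(-23) = 3 + 23 = 26)
-5*(6 - 4) + (1/(q + 66) + 35)*(-31) = -5*(6 - 4) + (1/(26 + 66) + 35)*(-31) = -5*2 + (1/92 + 35)*(-31) = -10 + (1/92 + 35)*(-31) = -10 + (3221/92)*(-31) = -10 - 99851/92 = -100771/92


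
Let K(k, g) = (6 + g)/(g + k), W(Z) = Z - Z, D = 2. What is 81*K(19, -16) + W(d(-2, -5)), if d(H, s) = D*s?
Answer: -270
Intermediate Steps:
d(H, s) = 2*s
W(Z) = 0
K(k, g) = (6 + g)/(g + k)
81*K(19, -16) + W(d(-2, -5)) = 81*((6 - 16)/(-16 + 19)) + 0 = 81*(-10/3) + 0 = -270 + 0 = -270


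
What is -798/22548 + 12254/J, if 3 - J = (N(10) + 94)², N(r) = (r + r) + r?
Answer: -48095141/57771734 ≈ -0.83250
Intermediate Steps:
N(r) = 3*r (N(r) = 2*r + r = 3*r)
J = -15373 (J = 3 - (3*10 + 94)² = 3 - (30 + 94)² = 3 - 1*124² = 3 - 1*15376 = 3 - 15376 = -15373)
-798/22548 + 12254/J = -798/22548 + 12254/(-15373) = -798*1/22548 + 12254*(-1/15373) = -133/3758 - 12254/15373 = -48095141/57771734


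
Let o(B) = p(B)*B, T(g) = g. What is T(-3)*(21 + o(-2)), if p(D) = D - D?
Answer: -63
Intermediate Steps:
p(D) = 0
o(B) = 0 (o(B) = 0*B = 0)
T(-3)*(21 + o(-2)) = -3*(21 + 0) = -3*21 = -63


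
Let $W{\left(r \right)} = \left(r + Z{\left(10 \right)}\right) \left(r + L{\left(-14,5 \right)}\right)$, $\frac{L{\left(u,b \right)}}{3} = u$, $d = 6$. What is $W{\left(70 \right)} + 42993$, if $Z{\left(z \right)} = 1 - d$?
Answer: $44813$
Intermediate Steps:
$L{\left(u,b \right)} = 3 u$
$Z{\left(z \right)} = -5$ ($Z{\left(z \right)} = 1 - 6 = -5$)
$W{\left(r \right)} = \left(-42 + r\right) \left(-5 + r\right)$ ($W{\left(r \right)} = \left(r - 5\right) \left(r + 3 \left(-14\right)\right) = \left(-5 + r\right) \left(r - 42\right) = \left(-5 + r\right) \left(-42 + r\right) = \left(-42 + r\right) \left(-5 + r\right)$)
$W{\left(70 \right)} + 42993 = \left(210 + 70^{2} - 3290\right) + 42993 = \left(210 + 4900 - 3290\right) + 42993 = 1820 + 42993 = 44813$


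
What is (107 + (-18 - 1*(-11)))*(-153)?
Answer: -15300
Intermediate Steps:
(107 + (-18 - 1*(-11)))*(-153) = (107 + (-18 + 11))*(-153) = (107 - 7)*(-153) = 100*(-153) = -15300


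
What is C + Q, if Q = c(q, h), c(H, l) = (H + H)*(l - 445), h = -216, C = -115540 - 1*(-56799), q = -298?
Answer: 335215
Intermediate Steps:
C = -58741 (C = -115540 + 56799 = -58741)
c(H, l) = 2*H*(-445 + l) (c(H, l) = (2*H)*(-445 + l) = 2*H*(-445 + l))
Q = 393956 (Q = 2*(-298)*(-445 - 216) = 2*(-298)*(-661) = 393956)
C + Q = -58741 + 393956 = 335215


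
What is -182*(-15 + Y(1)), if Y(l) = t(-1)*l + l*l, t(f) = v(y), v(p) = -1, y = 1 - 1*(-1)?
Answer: 2730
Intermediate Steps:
y = 2 (y = 1 + 1 = 2)
t(f) = -1
Y(l) = l**2 - l (Y(l) = -l + l*l = -l + l**2 = l**2 - l)
-182*(-15 + Y(1)) = -182*(-15 + 1*(-1 + 1)) = -182*(-15 + 1*0) = -182*(-15 + 0) = -182*(-15) = 2730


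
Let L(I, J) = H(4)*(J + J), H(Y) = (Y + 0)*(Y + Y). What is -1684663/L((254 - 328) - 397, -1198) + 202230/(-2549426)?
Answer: 2139709137439/97734795136 ≈ 21.893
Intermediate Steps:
H(Y) = 2*Y² (H(Y) = Y*(2*Y) = 2*Y²)
L(I, J) = 64*J (L(I, J) = (2*4²)*(J + J) = (2*16)*(2*J) = 32*(2*J) = 64*J)
-1684663/L((254 - 328) - 397, -1198) + 202230/(-2549426) = -1684663/(64*(-1198)) + 202230/(-2549426) = -1684663/(-76672) + 202230*(-1/2549426) = -1684663*(-1/76672) - 101115/1274713 = 1684663/76672 - 101115/1274713 = 2139709137439/97734795136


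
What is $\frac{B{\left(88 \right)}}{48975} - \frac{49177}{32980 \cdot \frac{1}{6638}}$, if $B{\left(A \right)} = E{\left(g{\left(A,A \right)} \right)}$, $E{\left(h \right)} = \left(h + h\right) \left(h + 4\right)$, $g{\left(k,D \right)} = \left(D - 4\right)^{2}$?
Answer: $- \frac{16935236407}{2153594} \approx -7863.7$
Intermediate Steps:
$g{\left(k,D \right)} = \left(-4 + D\right)^{2}$
$E{\left(h \right)} = 2 h \left(4 + h\right)$
$B{\left(A \right)} = 2 \left(-4 + A\right)^{2} \left(4 + \left(-4 + A\right)^{2}\right)$
$\frac{B{\left(88 \right)}}{48975} - \frac{49177}{32980 \cdot \frac{1}{6638}} = \frac{2 \left(-4 + 88\right)^{2} \left(4 + \left(-4 + 88\right)^{2}\right)}{48975} - \frac{49177}{32980 \cdot \frac{1}{6638}} = 2 \cdot 84^{2} \left(4 + 84^{2}\right) \frac{1}{48975} - \frac{49177}{32980 \cdot \frac{1}{6638}} = 2 \cdot 7056 \left(4 + 7056\right) \frac{1}{48975} - \frac{49177}{\frac{16490}{3319}} = 2 \cdot 7056 \cdot 7060 \cdot \frac{1}{48975} - \frac{163218463}{16490} = 99630720 \cdot \frac{1}{48975} - \frac{163218463}{16490} = \frac{6642048}{3265} - \frac{163218463}{16490} = - \frac{16935236407}{2153594}$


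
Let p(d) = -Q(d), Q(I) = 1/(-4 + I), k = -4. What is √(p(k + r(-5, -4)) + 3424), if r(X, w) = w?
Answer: √123267/6 ≈ 58.516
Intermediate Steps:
p(d) = -1/(-4 + d)
√(p(k + r(-5, -4)) + 3424) = √(-1/(-4 + (-4 - 4)) + 3424) = √(-1/(-4 - 8) + 3424) = √(-1/(-12) + 3424) = √(-1*(-1/12) + 3424) = √(1/12 + 3424) = √(41089/12) = √123267/6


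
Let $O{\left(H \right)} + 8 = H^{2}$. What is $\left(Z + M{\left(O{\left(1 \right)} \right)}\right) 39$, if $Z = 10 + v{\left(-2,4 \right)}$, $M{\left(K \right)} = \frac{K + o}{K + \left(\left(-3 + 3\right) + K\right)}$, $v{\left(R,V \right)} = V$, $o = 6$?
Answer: $\frac{7683}{14} \approx 548.79$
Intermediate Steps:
$O{\left(H \right)} = -8 + H^{2}$
$M{\left(K \right)} = \frac{6 + K}{2 K}$ ($M{\left(K \right)} = \frac{K + 6}{K + \left(\left(-3 + 3\right) + K\right)} = \frac{6 + K}{K + \left(0 + K\right)} = \frac{6 + K}{K + K} = \frac{6 + K}{2 K}$)
$Z = 14$ ($Z = 10 + 4 = 14$)
$\left(Z + M{\left(O{\left(1 \right)} \right)}\right) 39 = \left(14 + \frac{6 - \left(8 - 1^{2}\right)}{2 \left(-8 + 1^{2}\right)}\right) 39 = \left(14 + \frac{6 + \left(-8 + 1\right)}{2 \left(-8 + 1\right)}\right) 39 = \left(14 + \frac{6 - 7}{2 \left(-7\right)}\right) 39 = \left(14 + \frac{1}{2} \left(- \frac{1}{7}\right) \left(-1\right)\right) 39 = \left(14 + \frac{1}{14}\right) 39 = \frac{197}{14} \cdot 39 = \frac{7683}{14}$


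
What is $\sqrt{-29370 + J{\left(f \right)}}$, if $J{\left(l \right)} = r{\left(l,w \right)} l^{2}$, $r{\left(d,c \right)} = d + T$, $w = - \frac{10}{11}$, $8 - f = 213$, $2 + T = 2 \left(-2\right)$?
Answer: $i \sqrt{8896645} \approx 2982.7 i$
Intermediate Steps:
$T = -6$ ($T = -2 + 2 \left(-2\right) = -2 - 4 = -6$)
$f = -205$ ($f = 8 - 213 = -205$)
$w = - \frac{10}{11}$ ($w = \left(-10\right) \frac{1}{11} = - \frac{10}{11} \approx -0.90909$)
$r{\left(d,c \right)} = -6 + d$ ($r{\left(d,c \right)} = d - 6 = -6 + d$)
$J{\left(l \right)} = l^{2} \left(-6 + l\right)$ ($J{\left(l \right)} = \left(-6 + l\right) l^{2} = l^{2} \left(-6 + l\right)$)
$\sqrt{-29370 + J{\left(f \right)}} = \sqrt{-29370 + \left(-205\right)^{2} \left(-6 - 205\right)} = \sqrt{-29370 + 42025 \left(-211\right)} = \sqrt{-29370 - 8867275} = \sqrt{-8896645} = i \sqrt{8896645}$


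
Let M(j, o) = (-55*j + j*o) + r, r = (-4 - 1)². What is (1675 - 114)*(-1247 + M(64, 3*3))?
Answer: -6503126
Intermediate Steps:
r = 25 (r = (-5)² = 25)
M(j, o) = 25 - 55*j + j*o (M(j, o) = (-55*j + j*o) + 25 = 25 - 55*j + j*o)
(1675 - 114)*(-1247 + M(64, 3*3)) = (1675 - 114)*(-1247 + (25 - 55*64 + 64*(3*3))) = 1561*(-1247 + (25 - 3520 + 64*9)) = 1561*(-1247 + (25 - 3520 + 576)) = 1561*(-1247 - 2919) = 1561*(-4166) = -6503126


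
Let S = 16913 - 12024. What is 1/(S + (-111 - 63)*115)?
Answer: -1/15121 ≈ -6.6133e-5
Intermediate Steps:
S = 4889
1/(S + (-111 - 63)*115) = 1/(4889 + (-111 - 63)*115) = 1/(4889 - 174*115) = 1/(4889 - 20010) = 1/(-15121) = -1/15121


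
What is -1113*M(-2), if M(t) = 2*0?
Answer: 0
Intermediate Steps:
M(t) = 0
-1113*M(-2) = -1113*0 = 0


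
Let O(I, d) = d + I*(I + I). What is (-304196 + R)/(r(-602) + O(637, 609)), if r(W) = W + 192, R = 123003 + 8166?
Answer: -173027/811737 ≈ -0.21316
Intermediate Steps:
R = 131169
O(I, d) = d + 2*I**2 (O(I, d) = d + I*(2*I) = d + 2*I**2)
r(W) = 192 + W
(-304196 + R)/(r(-602) + O(637, 609)) = (-304196 + 131169)/((192 - 602) + (609 + 2*637**2)) = -173027/(-410 + (609 + 2*405769)) = -173027/(-410 + (609 + 811538)) = -173027/(-410 + 812147) = -173027/811737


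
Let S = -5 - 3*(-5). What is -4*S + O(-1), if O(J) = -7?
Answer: -47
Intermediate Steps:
S = 10 (S = -5 + 15 = 10)
-4*S + O(-1) = -4*10 - 7 = -40 - 7 = -47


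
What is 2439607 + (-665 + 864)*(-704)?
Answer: 2299511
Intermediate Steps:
2439607 + (-665 + 864)*(-704) = 2439607 + 199*(-704) = 2439607 - 140096 = 2299511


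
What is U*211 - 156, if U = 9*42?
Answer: 79602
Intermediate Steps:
U = 378
U*211 - 156 = 378*211 - 156 = 79758 - 156 = 79602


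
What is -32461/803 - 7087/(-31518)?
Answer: -92492267/2300814 ≈ -40.200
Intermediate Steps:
-32461/803 - 7087/(-31518) = -32461*1/803 - 7087*(-1/31518) = -2951/73 + 7087/31518 = -92492267/2300814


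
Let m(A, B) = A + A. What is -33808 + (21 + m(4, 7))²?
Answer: -32967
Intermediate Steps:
m(A, B) = 2*A
-33808 + (21 + m(4, 7))² = -33808 + (21 + 2*4)² = -33808 + (21 + 8)² = -33808 + 29² = -33808 + 841 = -32967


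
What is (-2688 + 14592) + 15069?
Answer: 26973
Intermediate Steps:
(-2688 + 14592) + 15069 = 11904 + 15069 = 26973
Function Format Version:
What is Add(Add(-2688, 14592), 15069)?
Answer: 26973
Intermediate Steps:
Add(Add(-2688, 14592), 15069) = Add(11904, 15069) = 26973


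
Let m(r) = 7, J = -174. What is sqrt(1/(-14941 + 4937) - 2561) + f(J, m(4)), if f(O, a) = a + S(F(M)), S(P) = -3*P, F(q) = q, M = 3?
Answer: -2 + I*sqrt(64076232745)/5002 ≈ -2.0 + 50.606*I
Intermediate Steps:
f(O, a) = -9 + a (f(O, a) = a - 3*3 = a - 9 = -9 + a)
sqrt(1/(-14941 + 4937) - 2561) + f(J, m(4)) = sqrt(1/(-14941 + 4937) - 2561) + (-9 + 7) = sqrt(1/(-10004) - 2561) - 2 = sqrt(-1/10004 - 2561) - 2 = sqrt(-25620245/10004) - 2 = I*sqrt(64076232745)/5002 - 2 = -2 + I*sqrt(64076232745)/5002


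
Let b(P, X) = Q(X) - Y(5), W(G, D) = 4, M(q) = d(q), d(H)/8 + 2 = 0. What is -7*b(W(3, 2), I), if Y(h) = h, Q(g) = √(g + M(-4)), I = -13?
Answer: 35 - 7*I*√29 ≈ 35.0 - 37.696*I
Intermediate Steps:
d(H) = -16 (d(H) = -16 + 8*0 = -16 + 0 = -16)
M(q) = -16
Q(g) = √(-16 + g) (Q(g) = √(g - 16) = √(-16 + g))
b(P, X) = -5 + √(-16 + X) (b(P, X) = √(-16 + X) - 1*5 = √(-16 + X) - 5 = -5 + √(-16 + X))
-7*b(W(3, 2), I) = -7*(-5 + √(-16 - 13)) = -7*(-5 + √(-29)) = -7*(-5 + I*√29) = 35 - 7*I*√29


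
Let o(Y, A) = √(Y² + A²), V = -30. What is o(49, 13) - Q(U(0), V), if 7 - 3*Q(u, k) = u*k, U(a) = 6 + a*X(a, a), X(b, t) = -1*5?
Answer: -187/3 + √2570 ≈ -11.638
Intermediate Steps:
X(b, t) = -5
U(a) = 6 - 5*a (U(a) = 6 + a*(-5) = 6 - 5*a)
o(Y, A) = √(A² + Y²)
Q(u, k) = 7/3 - k*u/3 (Q(u, k) = 7/3 - u*k/3 = 7/3 - k*u/3)
o(49, 13) - Q(U(0), V) = √(13² + 49²) - (7/3 - ⅓*(-30)*(6 - 5*0)) = √(169 + 2401) - (7/3 - ⅓*(-30)*(6 + 0)) = √2570 - (7/3 - ⅓*(-30)*6) = √2570 - (7/3 + 60) = √2570 - 1*187/3 = √2570 - 187/3 = -187/3 + √2570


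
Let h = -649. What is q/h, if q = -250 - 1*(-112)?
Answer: 138/649 ≈ 0.21263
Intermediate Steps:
q = -138 (q = -250 + 112 = -138)
q/h = -138/(-649) = -138*(-1/649) = 138/649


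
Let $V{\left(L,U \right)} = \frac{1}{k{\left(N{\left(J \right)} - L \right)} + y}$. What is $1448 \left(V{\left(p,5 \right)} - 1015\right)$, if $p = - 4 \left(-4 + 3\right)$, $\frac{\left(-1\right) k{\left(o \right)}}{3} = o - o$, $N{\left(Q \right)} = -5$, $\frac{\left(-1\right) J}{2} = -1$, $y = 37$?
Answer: $- \frac{54378192}{37} \approx -1.4697 \cdot 10^{6}$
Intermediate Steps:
$J = 2$ ($J = \left(-2\right) \left(-1\right) = 2$)
$k{\left(o \right)} = 0$ ($k{\left(o \right)} = - 3 \left(o - o\right) = \left(-3\right) 0 = 0$)
$p = 4$ ($p = \left(-4\right) \left(-1\right) = 4$)
$V{\left(L,U \right)} = \frac{1}{37}$ ($V{\left(L,U \right)} = \frac{1}{0 + 37} = \frac{1}{37}$)
$1448 \left(V{\left(p,5 \right)} - 1015\right) = 1448 \left(\frac{1}{37} - 1015\right) = 1448 \left(- \frac{37554}{37}\right) = - \frac{54378192}{37}$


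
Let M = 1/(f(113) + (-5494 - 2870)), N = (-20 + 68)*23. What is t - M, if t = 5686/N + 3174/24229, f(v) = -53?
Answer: 594548969023/112572392136 ≈ 5.2815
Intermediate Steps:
N = 1104 (N = 48*23 = 1104)
M = -1/8417 (M = 1/(-53 + (-5494 - 2870)) = 1/(-53 - 8364) = 1/(-8417) = -1/8417 ≈ -0.00011881)
t = 70635095/13374408 (t = 5686/1104 + 3174/24229 = 5686*(1/1104) + 3174*(1/24229) = 2843/552 + 3174/24229 = 70635095/13374408 ≈ 5.2814)
t - M = 70635095/13374408 - 1*(-1/8417) = 70635095/13374408 + 1/8417 = 594548969023/112572392136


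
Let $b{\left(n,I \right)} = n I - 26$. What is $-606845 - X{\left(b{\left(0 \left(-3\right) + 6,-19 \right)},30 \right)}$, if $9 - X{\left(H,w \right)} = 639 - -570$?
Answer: $-605645$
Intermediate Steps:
$b{\left(n,I \right)} = -26 + I n$ ($b{\left(n,I \right)} = I n - 26 = -26 + I n$)
$X{\left(H,w \right)} = -1200$ ($X{\left(H,w \right)} = 9 - \left(639 - -570\right) = 9 - \left(639 + 570\right) = 9 - 1209 = -1200$)
$-606845 - X{\left(b{\left(0 \left(-3\right) + 6,-19 \right)},30 \right)} = -606845 - -1200 = -606845 + 1200 = -605645$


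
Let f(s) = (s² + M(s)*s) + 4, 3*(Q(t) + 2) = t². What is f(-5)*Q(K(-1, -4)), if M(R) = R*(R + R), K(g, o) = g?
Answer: 1105/3 ≈ 368.33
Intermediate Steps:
M(R) = 2*R² (M(R) = R*(2*R) = 2*R²)
Q(t) = -2 + t²/3
f(s) = 4 + s² + 2*s³ (f(s) = (s² + (2*s²)*s) + 4 = (s² + 2*s³) + 4 = 4 + s² + 2*s³)
f(-5)*Q(K(-1, -4)) = (4 + (-5)² + 2*(-5)³)*(-2 + (⅓)*(-1)²) = (4 + 25 + 2*(-125))*(-2 + (⅓)*1) = (4 + 25 - 250)*(-2 + ⅓) = -221*(-5/3) = 1105/3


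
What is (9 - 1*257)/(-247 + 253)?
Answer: -124/3 ≈ -41.333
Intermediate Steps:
(9 - 1*257)/(-247 + 253) = (9 - 257)/6 = -248*⅙ = -124/3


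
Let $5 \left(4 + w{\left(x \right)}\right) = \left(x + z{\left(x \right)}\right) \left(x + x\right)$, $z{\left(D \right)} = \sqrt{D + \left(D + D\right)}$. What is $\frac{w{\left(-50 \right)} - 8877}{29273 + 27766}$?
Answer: $- \frac{2627}{19013} - \frac{100 i \sqrt{6}}{57039} \approx -0.13817 - 0.0042944 i$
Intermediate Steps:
$z{\left(D \right)} = \sqrt{3} \sqrt{D}$ ($z{\left(D \right)} = \sqrt{D + 2 D} = \sqrt{3 D} = \sqrt{3} \sqrt{D}$)
$w{\left(x \right)} = -4 + \frac{2 x \left(x + \sqrt{3} \sqrt{x}\right)}{5}$ ($w{\left(x \right)} = -4 + \frac{\left(x + \sqrt{3} \sqrt{x}\right) \left(x + x\right)}{5} = -4 + \frac{\left(x + \sqrt{3} \sqrt{x}\right) 2 x}{5} = -4 + \frac{2 x \left(x + \sqrt{3} \sqrt{x}\right)}{5}$)
$\frac{w{\left(-50 \right)} - 8877}{29273 + 27766} = \frac{\left(-4 + \frac{2 \left(-50\right)^{2}}{5} + \frac{2 \sqrt{3} \left(-50\right)^{\frac{3}{2}}}{5}\right) - 8877}{29273 + 27766} = \frac{\left(-4 + \frac{2}{5} \cdot 2500 + \frac{2 \sqrt{3} \left(- 250 i \sqrt{2}\right)}{5}\right) - 8877}{57039} = \left(\left(-4 + 1000 - 100 i \sqrt{6}\right) - 8877\right) \frac{1}{57039} = \left(\left(996 - 100 i \sqrt{6}\right) - 8877\right) \frac{1}{57039} = \left(-7881 - 100 i \sqrt{6}\right) \frac{1}{57039} = - \frac{2627}{19013} - \frac{100 i \sqrt{6}}{57039}$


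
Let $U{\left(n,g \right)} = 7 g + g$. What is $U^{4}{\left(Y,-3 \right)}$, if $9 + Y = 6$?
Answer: $331776$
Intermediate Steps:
$Y = -3$ ($Y = -9 + 6 = -3$)
$U{\left(n,g \right)} = 8 g$
$U^{4}{\left(Y,-3 \right)} = \left(8 \left(-3\right)\right)^{4} = \left(-24\right)^{4} = 331776$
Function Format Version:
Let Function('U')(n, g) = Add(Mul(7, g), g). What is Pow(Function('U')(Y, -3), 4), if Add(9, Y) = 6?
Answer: 331776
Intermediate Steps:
Y = -3 (Y = Add(-9, 6) = -3)
Function('U')(n, g) = Mul(8, g)
Pow(Function('U')(Y, -3), 4) = Pow(Mul(8, -3), 4) = Pow(-24, 4) = 331776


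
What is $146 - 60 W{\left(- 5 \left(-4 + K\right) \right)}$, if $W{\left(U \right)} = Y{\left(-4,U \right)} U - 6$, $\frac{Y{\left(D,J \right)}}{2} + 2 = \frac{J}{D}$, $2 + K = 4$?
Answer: $5906$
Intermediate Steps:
$K = 2$ ($K = -2 + 4 = 2$)
$Y{\left(D,J \right)} = -4 + \frac{2 J}{D}$ ($Y{\left(D,J \right)} = -4 + 2 \frac{J}{D} = -4 + \frac{2 J}{D}$)
$W{\left(U \right)} = -6 + U \left(-4 - \frac{U}{2}\right)$ ($W{\left(U \right)} = \left(-4 + \frac{2 U}{-4}\right) U - 6 = \left(-4 + 2 U \left(- \frac{1}{4}\right)\right) U - 6 = \left(-4 - \frac{U}{2}\right) U - 6 = U \left(-4 - \frac{U}{2}\right) - 6 = -6 + U \left(-4 - \frac{U}{2}\right)$)
$146 - 60 W{\left(- 5 \left(-4 + K\right) \right)} = 146 - 60 \left(-6 - \frac{- 5 \left(-4 + 2\right) \left(8 - 5 \left(-4 + 2\right)\right)}{2}\right) = 146 - 60 \left(-6 - \frac{\left(-5\right) \left(-2\right) \left(8 - -10\right)}{2}\right) = 146 - 60 \left(-6 - 5 \left(8 + 10\right)\right) = 146 - 60 \left(-6 - 5 \cdot 18\right) = 146 - 60 \left(-6 - 90\right) = 146 - -5760 = 146 + 5760 = 5906$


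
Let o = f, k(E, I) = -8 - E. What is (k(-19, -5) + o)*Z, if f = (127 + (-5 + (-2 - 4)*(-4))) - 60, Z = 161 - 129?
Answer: 3104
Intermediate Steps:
Z = 32
f = 86 (f = (127 + (-5 - 6*(-4))) - 60 = (127 + (-5 + 24)) - 60 = (127 + 19) - 60 = 146 - 60 = 86)
o = 86
(k(-19, -5) + o)*Z = ((-8 - 1*(-19)) + 86)*32 = ((-8 + 19) + 86)*32 = (11 + 86)*32 = 97*32 = 3104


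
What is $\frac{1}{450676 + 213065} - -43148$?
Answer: $\frac{28639096669}{663741} \approx 43148.0$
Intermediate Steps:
$\frac{1}{450676 + 213065} - -43148 = \frac{1}{663741} + 43148 = \frac{28639096669}{663741}$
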